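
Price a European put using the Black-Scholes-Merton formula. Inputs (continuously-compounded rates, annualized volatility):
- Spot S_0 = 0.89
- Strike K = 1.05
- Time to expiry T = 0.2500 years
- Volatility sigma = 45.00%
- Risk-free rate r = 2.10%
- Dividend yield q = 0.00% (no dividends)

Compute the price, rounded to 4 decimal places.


Answer: Price = 0.1848

Derivation:
d1 = (ln(S/K) + (r - q + 0.5*sigma^2) * T) / (sigma * sqrt(T)) = -0.59893991
d2 = d1 - sigma * sqrt(T) = -0.82393991
exp(-rT) = 0.99476376; exp(-qT) = 1.00000000
P = K * exp(-rT) * N(-d2) - S_0 * exp(-qT) * N(-d1)
N(-d1) = 0.72539352; N(-d2) = 0.79501315
P = 1.0500 * 0.99476376 * 0.79501315 - 0.8900 * 1.00000000 * 0.72539352 = 0.1848


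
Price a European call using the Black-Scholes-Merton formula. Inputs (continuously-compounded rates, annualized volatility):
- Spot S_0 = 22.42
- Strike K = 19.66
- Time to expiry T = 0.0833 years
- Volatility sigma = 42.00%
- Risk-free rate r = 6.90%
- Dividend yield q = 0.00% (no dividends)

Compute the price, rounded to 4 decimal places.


d1 = (ln(S/K) + (r - q + 0.5*sigma^2) * T) / (sigma * sqrt(T)) = 1.19174139
d2 = d1 - sigma * sqrt(T) = 1.07052208
exp(-rT) = 0.99426879; exp(-qT) = 1.00000000
C = S_0 * exp(-qT) * N(d1) - K * exp(-rT) * N(d2)
N(d1) = 0.88331867; N(d2) = 0.85780781
C = 22.4200 * 1.00000000 * 0.88331867 - 19.6600 * 0.99426879 * 0.85780781 = 3.0362

Answer: Price = 3.0362


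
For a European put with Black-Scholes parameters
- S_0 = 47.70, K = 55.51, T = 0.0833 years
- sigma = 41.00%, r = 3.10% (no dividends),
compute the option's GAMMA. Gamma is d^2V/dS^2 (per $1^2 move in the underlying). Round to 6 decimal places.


Answer: Gamma = 0.034386

Derivation:
d1 = -1.2004087111; d2 = -1.3187418425
phi(d1) = 0.1940908229; exp(-qT) = 1.0000000000; exp(-rT) = 0.9974210313
Gamma = exp(-qT) * phi(d1) / (S * sigma * sqrt(T)) = 1.0000000000 * 0.1940908229 / (47.7000 * 0.4100 * 0.2886173938) = 0.034386


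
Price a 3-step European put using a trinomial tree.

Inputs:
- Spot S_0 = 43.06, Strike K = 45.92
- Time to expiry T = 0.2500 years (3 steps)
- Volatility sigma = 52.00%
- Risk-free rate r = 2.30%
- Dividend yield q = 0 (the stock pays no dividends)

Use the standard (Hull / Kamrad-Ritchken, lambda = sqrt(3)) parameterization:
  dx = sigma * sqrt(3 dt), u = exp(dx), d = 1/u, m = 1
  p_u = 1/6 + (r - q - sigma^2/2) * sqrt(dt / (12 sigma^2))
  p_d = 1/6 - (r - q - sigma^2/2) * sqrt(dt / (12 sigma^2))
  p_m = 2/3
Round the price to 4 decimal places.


Answer: Price = V(0,0) = 6.0020

Derivation:
dt = T/N = 0.083333; dx = sigma*sqrt(3*dt) = 0.260000
u = exp(dx) = 1.296930; d = 1/u = 0.771052
p_u = 0.148686, p_m = 0.666667, p_d = 0.184647
Discount per step: exp(-r*dt) = 0.998085
Stock lattice S(k, j) with j the centered position index:
  k=0: S(0,+0) = 43.0600
  k=1: S(1,-1) = 33.2015; S(1,+0) = 43.0600; S(1,+1) = 55.8458
  k=2: S(2,-2) = 25.6001; S(2,-1) = 33.2015; S(2,+0) = 43.0600; S(2,+1) = 55.8458; S(2,+2) = 72.4281
  k=3: S(3,-3) = 19.7390; S(3,-2) = 25.6001; S(3,-1) = 33.2015; S(3,+0) = 43.0600; S(3,+1) = 55.8458; S(3,+2) = 72.4281; S(3,+3) = 93.9342
Terminal payoffs V(N, j) = max(K - S_T, 0):
  V(3,-3) = 26.181037; V(3,-2) = 20.319945; V(3,-1) = 12.718519; V(3,+0) = 2.860000; V(3,+1) = 0.000000; V(3,+2) = 0.000000; V(3,+3) = 0.000000
Backward induction: V(k, j) = exp(-r*dt) * [p_u * V(k+1, j+1) + p_m * V(k+1, j) + p_d * V(k+1, j-1)]
  V(2,-2) = exp(-r*dt) * [p_u*12.718519 + p_m*20.319945 + p_d*26.181037] = 20.233139
  V(2,-1) = exp(-r*dt) * [p_u*2.860000 + p_m*12.718519 + p_d*20.319945] = 12.632045
  V(2,+0) = exp(-r*dt) * [p_u*0.000000 + p_m*2.860000 + p_d*12.718519] = 4.246961
  V(2,+1) = exp(-r*dt) * [p_u*0.000000 + p_m*0.000000 + p_d*2.860000] = 0.527080
  V(2,+2) = exp(-r*dt) * [p_u*0.000000 + p_m*0.000000 + p_d*0.000000] = 0.000000
  V(1,-1) = exp(-r*dt) * [p_u*4.246961 + p_m*12.632045 + p_d*20.233139] = 12.764335
  V(1,+0) = exp(-r*dt) * [p_u*0.527080 + p_m*4.246961 + p_d*12.632045] = 5.232114
  V(1,+1) = exp(-r*dt) * [p_u*0.000000 + p_m*0.527080 + p_d*4.246961] = 1.133403
  V(0,+0) = exp(-r*dt) * [p_u*1.133403 + p_m*5.232114 + p_d*12.764335] = 6.001984


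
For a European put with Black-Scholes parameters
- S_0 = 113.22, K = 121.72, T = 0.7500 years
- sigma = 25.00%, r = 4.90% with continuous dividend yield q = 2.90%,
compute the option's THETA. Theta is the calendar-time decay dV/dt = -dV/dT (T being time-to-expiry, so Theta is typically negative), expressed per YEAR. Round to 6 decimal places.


d1 = -0.1568221730; d2 = -0.3733285239
phi(d1) = 0.3940666860; exp(-qT) = 0.9784848257; exp(-rT) = 0.9639170845
Theta = -S*exp(-qT)*phi(d1)*sigma/(2*sqrt(T)) + r*K*exp(-rT)*N(-d2) - q*S*exp(-qT)*N(-d1)
N(-d1) = 0.5623075012; N(-d2) = 0.6455480252; sqrt(T) = 0.8660254038
Term 1 = -113.2200 * 0.9784848257 * 0.3940666860 * 0.2500 / (2 * 0.8660254038) = -6.3012447482
Term 2 = 0.0490 * 121.7200 * 0.9639170845 * 0.6455480252 = 3.7113016817
Term 3 = -0.0290 * 113.2200 * 0.9784848257 * 0.5623075012 = -1.8065463996
Theta = -6.3012447482 + (3.7113016817) + (-1.8065463996) = -4.396489

Answer: Theta = -4.396489


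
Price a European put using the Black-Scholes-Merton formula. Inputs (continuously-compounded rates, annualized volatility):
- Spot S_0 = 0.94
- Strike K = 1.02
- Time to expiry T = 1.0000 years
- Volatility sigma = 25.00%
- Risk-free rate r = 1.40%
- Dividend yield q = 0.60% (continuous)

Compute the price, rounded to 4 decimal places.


Answer: Price = 0.1364

Derivation:
d1 = (ln(S/K) + (r - q + 0.5*sigma^2) * T) / (sigma * sqrt(T)) = -0.16971212
d2 = d1 - sigma * sqrt(T) = -0.41971212
exp(-rT) = 0.98609754; exp(-qT) = 0.99401796
P = K * exp(-rT) * N(-d2) - S_0 * exp(-qT) * N(-d1)
N(-d1) = 0.56738173; N(-d2) = 0.66265212
P = 1.0200 * 0.98609754 * 0.66265212 - 0.9400 * 0.99401796 * 0.56738173 = 0.1364


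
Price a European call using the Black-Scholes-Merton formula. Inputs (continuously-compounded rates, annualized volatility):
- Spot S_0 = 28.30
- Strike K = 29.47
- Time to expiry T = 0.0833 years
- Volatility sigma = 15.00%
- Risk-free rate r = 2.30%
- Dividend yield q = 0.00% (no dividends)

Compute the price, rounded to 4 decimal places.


d1 = (ln(S/K) + (r - q + 0.5*sigma^2) * T) / (sigma * sqrt(T)) = -0.86984748
d2 = d1 - sigma * sqrt(T) = -0.91314009
exp(-rT) = 0.99808593; exp(-qT) = 1.00000000
C = S_0 * exp(-qT) * N(d1) - K * exp(-rT) * N(d2)
N(d1) = 0.19219188; N(d2) = 0.18058443
C = 28.3000 * 1.00000000 * 0.19219188 - 29.4700 * 0.99808593 * 0.18058443 = 0.1274

Answer: Price = 0.1274


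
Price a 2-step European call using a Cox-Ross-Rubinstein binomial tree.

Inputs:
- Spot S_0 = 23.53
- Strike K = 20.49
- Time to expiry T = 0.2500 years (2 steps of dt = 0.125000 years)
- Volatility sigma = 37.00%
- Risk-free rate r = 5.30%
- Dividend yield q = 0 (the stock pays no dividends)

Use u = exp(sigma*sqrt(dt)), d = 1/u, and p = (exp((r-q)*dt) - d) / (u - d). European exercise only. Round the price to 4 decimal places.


Answer: Price = V(0,0) = 3.9134

Derivation:
dt = T/N = 0.125000
u = exp(sigma*sqrt(dt)) = 1.139757; d = 1/u = 0.877380
p = (exp((r-q)*dt) - d) / (u - d) = 0.492677
Discount per step: exp(-r*dt) = 0.993397
Stock lattice S(k, i) with i counting down-moves:
  k=0: S(0,0) = 23.5300
  k=1: S(1,0) = 26.8185; S(1,1) = 20.6448
  k=2: S(2,0) = 30.5665; S(2,1) = 23.5300; S(2,2) = 18.1133
Terminal payoffs V(N, i) = max(S_T - K, 0):
  V(2,0) = 10.076533; V(2,1) = 3.040000; V(2,2) = 0.000000
Backward induction: V(k, i) = exp(-r*dt) * [p * V(k+1, i) + (1-p) * V(k+1, i+1)].
  V(1,0) = exp(-r*dt) * [p*10.076533 + (1-p)*3.040000] = 6.463771
  V(1,1) = exp(-r*dt) * [p*3.040000 + (1-p)*0.000000] = 1.487847
  V(0,0) = exp(-r*dt) * [p*6.463771 + (1-p)*1.487847] = 3.913357


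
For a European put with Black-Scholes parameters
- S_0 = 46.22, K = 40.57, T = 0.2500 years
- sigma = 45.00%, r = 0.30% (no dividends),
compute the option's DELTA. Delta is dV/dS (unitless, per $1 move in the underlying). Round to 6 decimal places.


Answer: Delta = -0.243428

Derivation:
d1 = 0.6953165672; d2 = 0.4703165672
phi(d1) = 0.3132758717; exp(-qT) = 1.0000000000; exp(-rT) = 0.9992502812
N(-d1) = 0.2434284670
Delta = -exp(-qT) * N(-d1) = -1.0000000000 * 0.2434284670 = -0.243428


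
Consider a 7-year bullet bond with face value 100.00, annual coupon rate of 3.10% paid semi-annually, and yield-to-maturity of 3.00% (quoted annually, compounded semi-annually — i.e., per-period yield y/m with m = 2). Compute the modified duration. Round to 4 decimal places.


Answer: Modified duration = 6.2549

Derivation:
Coupon per period c = face * coupon_rate / m = 1.550000
Periods per year m = 2; per-period yield y/m = 0.015000
Number of cashflows N = 14
Cashflows (t years, CF_t, discount factor 1/(1+y/m)^(m*t), PV):
  t = 0.5000: CF_t = 1.550000, DF = 0.985222, PV = 1.527094
  t = 1.0000: CF_t = 1.550000, DF = 0.970662, PV = 1.504526
  t = 1.5000: CF_t = 1.550000, DF = 0.956317, PV = 1.482291
  t = 2.0000: CF_t = 1.550000, DF = 0.942184, PV = 1.460386
  t = 2.5000: CF_t = 1.550000, DF = 0.928260, PV = 1.438804
  t = 3.0000: CF_t = 1.550000, DF = 0.914542, PV = 1.417540
  t = 3.5000: CF_t = 1.550000, DF = 0.901027, PV = 1.396592
  t = 4.0000: CF_t = 1.550000, DF = 0.887711, PV = 1.375952
  t = 4.5000: CF_t = 1.550000, DF = 0.874592, PV = 1.355618
  t = 5.0000: CF_t = 1.550000, DF = 0.861667, PV = 1.335584
  t = 5.5000: CF_t = 1.550000, DF = 0.848933, PV = 1.315847
  t = 6.0000: CF_t = 1.550000, DF = 0.836387, PV = 1.296401
  t = 6.5000: CF_t = 1.550000, DF = 0.824027, PV = 1.277242
  t = 7.0000: CF_t = 101.550000, DF = 0.811849, PV = 82.443294
Price P = sum_t PV_t = 100.627169
First compute Macaulay numerator sum_t t * PV_t:
  t * PV_t at t = 0.5000: 0.763547
  t * PV_t at t = 1.0000: 1.504526
  t * PV_t at t = 1.5000: 2.223437
  t * PV_t at t = 2.0000: 2.920771
  t * PV_t at t = 2.5000: 3.597009
  t * PV_t at t = 3.0000: 4.252621
  t * PV_t at t = 3.5000: 4.888070
  t * PV_t at t = 4.0000: 5.503809
  t * PV_t at t = 4.5000: 6.100281
  t * PV_t at t = 5.0000: 6.677921
  t * PV_t at t = 5.5000: 7.237156
  t * PV_t at t = 6.0000: 7.778403
  t * PV_t at t = 6.5000: 8.302072
  t * PV_t at t = 7.0000: 577.103059
Macaulay duration D = 638.852682 / 100.627169 = 6.348710
Modified duration = D / (1 + y/m) = 6.348710 / (1 + 0.015000) = 6.254886


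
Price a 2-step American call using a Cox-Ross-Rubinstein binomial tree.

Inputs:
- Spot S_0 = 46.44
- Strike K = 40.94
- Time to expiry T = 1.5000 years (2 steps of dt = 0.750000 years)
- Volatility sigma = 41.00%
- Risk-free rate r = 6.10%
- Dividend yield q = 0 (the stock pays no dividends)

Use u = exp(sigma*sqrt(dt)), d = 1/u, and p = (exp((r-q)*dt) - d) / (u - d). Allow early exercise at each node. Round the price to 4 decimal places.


Answer: Price = V(0,0) = 13.6056

Derivation:
dt = T/N = 0.750000
u = exp(sigma*sqrt(dt)) = 1.426281; d = 1/u = 0.701124
p = (exp((r-q)*dt) - d) / (u - d) = 0.476709
Discount per step: exp(-r*dt) = 0.955281
Stock lattice S(k, i) with i counting down-moves:
  k=0: S(0,0) = 46.4400
  k=1: S(1,0) = 66.2365; S(1,1) = 32.5602
  k=2: S(2,0) = 94.4719; S(2,1) = 46.4400; S(2,2) = 22.8287
Terminal payoffs V(N, i) = max(S_T - K, 0):
  V(2,0) = 53.531858; V(2,1) = 5.500000; V(2,2) = 0.000000
Backward induction: V(k, i) = exp(-r*dt) * [p * V(k+1, i) + (1-p) * V(k+1, i+1)]; then take max(V_cont, immediate exercise) for American.
  V(1,0) = exp(-r*dt) * [p*53.531858 + (1-p)*5.500000] = 27.127299; exercise = 25.296493; V(1,0) = max -> 27.127299
  V(1,1) = exp(-r*dt) * [p*5.500000 + (1-p)*0.000000] = 2.504648; exercise = 0.000000; V(1,1) = max -> 2.504648
  V(0,0) = exp(-r*dt) * [p*27.127299 + (1-p)*2.504648] = 13.605566; exercise = 5.500000; V(0,0) = max -> 13.605566


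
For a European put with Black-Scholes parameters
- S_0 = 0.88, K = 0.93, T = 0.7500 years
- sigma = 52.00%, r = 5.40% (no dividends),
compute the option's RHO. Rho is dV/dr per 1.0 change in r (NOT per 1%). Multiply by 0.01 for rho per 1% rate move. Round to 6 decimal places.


Answer: Rho = -0.403079

Derivation:
d1 = 0.1923849261; d2 = -0.2579482839
phi(d1) = 0.3916273563; exp(-qT) = 1.0000000000; exp(-rT) = 0.9603091645
N(-d2) = 0.6017765899
Rho = -K*T*exp(-rT)*N(-d2) = -0.9300 * 0.7500 * 0.9603091645 * 0.6017765899 = -0.403079


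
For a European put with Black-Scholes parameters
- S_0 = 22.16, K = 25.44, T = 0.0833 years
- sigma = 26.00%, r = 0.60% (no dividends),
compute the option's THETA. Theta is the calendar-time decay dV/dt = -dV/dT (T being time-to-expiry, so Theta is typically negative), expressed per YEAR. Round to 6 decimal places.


d1 = -1.7952771690; d2 = -1.8703176914
phi(d1) = 0.0796232941; exp(-qT) = 1.0000000000; exp(-rT) = 0.9995003249
Theta = -S*exp(-qT)*phi(d1)*sigma/(2*sqrt(T)) + r*K*exp(-rT)*N(-d2) - q*S*exp(-qT)*N(-d1)
N(-d1) = 0.9636952246; N(-d2) = 0.9692801429; sqrt(T) = 0.2886173938
Term 1 = -22.1600 * 1.0000000000 * 0.0796232941 * 0.2600 / (2 * 0.2886173938) = -0.7947503878
Term 2 = 0.0060 * 25.4400 * 0.9995003249 * 0.9692801429 = 0.1478769936
Term 3 = 0 (no dividend yield, q = 0)
Theta = -0.7947503878 + (0.1478769936) + (0.0000000000) = -0.646873

Answer: Theta = -0.646873


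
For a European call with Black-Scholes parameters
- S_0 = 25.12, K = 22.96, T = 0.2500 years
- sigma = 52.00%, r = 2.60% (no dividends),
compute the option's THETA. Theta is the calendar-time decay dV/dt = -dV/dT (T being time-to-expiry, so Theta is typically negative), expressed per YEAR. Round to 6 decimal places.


d1 = 0.5008106544; d2 = 0.2408106544
phi(d1) = 0.3519225384; exp(-qT) = 1.0000000000; exp(-rT) = 0.9935210793
Theta = -S*exp(-qT)*phi(d1)*sigma/(2*sqrt(T)) - r*K*exp(-rT)*N(d2) + q*S*exp(-qT)*N(d1)
N(d1) = 0.6917478067; N(d2) = 0.5951490642; sqrt(T) = 0.5000000000
Term 1 = -25.1200 * 1.0000000000 * 0.3519225384 * 0.5200 / (2 * 0.5000000000) = -4.5969529656
Term 2 = -0.0260 * 22.9600 * 0.9935210793 * 0.5951490642 = -0.3529783532
Term 3 = 0 (no dividend yield, q = 0)
Theta = -4.5969529656 + (-0.3529783532) + (0.0000000000) = -4.949931

Answer: Theta = -4.949931


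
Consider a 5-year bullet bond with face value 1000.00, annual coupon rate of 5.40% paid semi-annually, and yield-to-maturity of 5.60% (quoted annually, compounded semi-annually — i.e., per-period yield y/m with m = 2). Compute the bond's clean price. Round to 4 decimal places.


Coupon per period c = face * coupon_rate / m = 27.000000
Periods per year m = 2; per-period yield y/m = 0.028000
Number of cashflows N = 10
Cashflows (t years, CF_t, discount factor 1/(1+y/m)^(m*t), PV):
  t = 0.5000: CF_t = 27.000000, DF = 0.972763, PV = 26.264591
  t = 1.0000: CF_t = 27.000000, DF = 0.946267, PV = 25.549213
  t = 1.5000: CF_t = 27.000000, DF = 0.920493, PV = 24.853320
  t = 2.0000: CF_t = 27.000000, DF = 0.895422, PV = 24.176382
  t = 2.5000: CF_t = 27.000000, DF = 0.871033, PV = 23.517881
  t = 3.0000: CF_t = 27.000000, DF = 0.847308, PV = 22.877316
  t = 3.5000: CF_t = 27.000000, DF = 0.824230, PV = 22.254199
  t = 4.0000: CF_t = 27.000000, DF = 0.801780, PV = 21.648053
  t = 4.5000: CF_t = 27.000000, DF = 0.779941, PV = 21.058418
  t = 5.0000: CF_t = 1027.000000, DF = 0.758698, PV = 779.182692
Price P = sum_t PV_t = 991.382066

Answer: Price = 991.3821


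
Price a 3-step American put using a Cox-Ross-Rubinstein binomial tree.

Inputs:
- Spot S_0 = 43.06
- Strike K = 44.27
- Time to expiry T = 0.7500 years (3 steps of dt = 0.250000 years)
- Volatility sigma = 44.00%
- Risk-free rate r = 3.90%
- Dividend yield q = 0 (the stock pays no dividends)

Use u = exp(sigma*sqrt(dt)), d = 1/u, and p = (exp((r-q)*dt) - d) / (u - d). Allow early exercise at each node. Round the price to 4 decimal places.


dt = T/N = 0.250000
u = exp(sigma*sqrt(dt)) = 1.246077; d = 1/u = 0.802519
p = (exp((r-q)*dt) - d) / (u - d) = 0.467310
Discount per step: exp(-r*dt) = 0.990297
Stock lattice S(k, i) with i counting down-moves:
  k=0: S(0,0) = 43.0600
  k=1: S(1,0) = 53.6561; S(1,1) = 34.5565
  k=2: S(2,0) = 66.8596; S(2,1) = 43.0600; S(2,2) = 27.7322
  k=3: S(3,0) = 83.3122; S(3,1) = 53.6561; S(3,2) = 34.5565; S(3,3) = 22.2556
Terminal payoffs V(N, i) = max(K - S_T, 0):
  V(3,0) = 0.000000; V(3,1) = 0.000000; V(3,2) = 9.713541; V(3,3) = 22.014382
Backward induction: V(k, i) = exp(-r*dt) * [p * V(k+1, i) + (1-p) * V(k+1, i+1)]; then take max(V_cont, immediate exercise) for American.
  V(2,0) = exp(-r*dt) * [p*0.000000 + (1-p)*0.000000] = 0.000000; exercise = 0.000000; V(2,0) = max -> 0.000000
  V(2,1) = exp(-r*dt) * [p*0.000000 + (1-p)*9.713541] = 5.124105; exercise = 1.210000; V(2,1) = max -> 5.124105
  V(2,2) = exp(-r*dt) * [p*9.713541 + (1-p)*22.014382] = 16.108257; exercise = 16.537792; V(2,2) = max -> 16.537792
  V(1,0) = exp(-r*dt) * [p*0.000000 + (1-p)*5.124105] = 2.703078; exercise = 0.000000; V(1,0) = max -> 2.703078
  V(1,1) = exp(-r*dt) * [p*5.124105 + (1-p)*16.537792] = 11.095357; exercise = 9.713541; V(1,1) = max -> 11.095357
  V(0,0) = exp(-r*dt) * [p*2.703078 + (1-p)*11.095357] = 7.103962; exercise = 1.210000; V(0,0) = max -> 7.103962

Answer: Price = V(0,0) = 7.1040


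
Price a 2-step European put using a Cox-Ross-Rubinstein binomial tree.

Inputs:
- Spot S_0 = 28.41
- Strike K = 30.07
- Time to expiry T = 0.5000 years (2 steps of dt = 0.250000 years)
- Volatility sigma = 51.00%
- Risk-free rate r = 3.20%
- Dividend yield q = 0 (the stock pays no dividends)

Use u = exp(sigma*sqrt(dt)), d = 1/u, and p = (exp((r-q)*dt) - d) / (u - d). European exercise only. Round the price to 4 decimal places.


Answer: Price = V(0,0) = 4.6518

Derivation:
dt = T/N = 0.250000
u = exp(sigma*sqrt(dt)) = 1.290462; d = 1/u = 0.774916
p = (exp((r-q)*dt) - d) / (u - d) = 0.452173
Discount per step: exp(-r*dt) = 0.992032
Stock lattice S(k, i) with i counting down-moves:
  k=0: S(0,0) = 28.4100
  k=1: S(1,0) = 36.6620; S(1,1) = 22.0154
  k=2: S(2,0) = 47.3109; S(2,1) = 28.4100; S(2,2) = 17.0601
Terminal payoffs V(N, i) = max(K - S_T, 0):
  V(2,0) = 0.000000; V(2,1) = 1.660000; V(2,2) = 13.009921
Backward induction: V(k, i) = exp(-r*dt) * [p * V(k+1, i) + (1-p) * V(k+1, i+1)].
  V(1,0) = exp(-r*dt) * [p*0.000000 + (1-p)*1.660000] = 0.902147
  V(1,1) = exp(-r*dt) * [p*1.660000 + (1-p)*13.009921] = 7.815022
  V(0,0) = exp(-r*dt) * [p*0.902147 + (1-p)*7.815022] = 4.651842


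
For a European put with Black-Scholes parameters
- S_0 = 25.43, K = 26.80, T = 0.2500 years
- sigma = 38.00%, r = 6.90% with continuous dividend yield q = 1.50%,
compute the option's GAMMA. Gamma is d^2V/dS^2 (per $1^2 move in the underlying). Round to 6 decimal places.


d1 = -0.1101174110; d2 = -0.3001174110
phi(d1) = 0.3965308420; exp(-qT) = 0.9962570225; exp(-rT) = 0.9828979294
Gamma = exp(-qT) * phi(d1) / (S * sigma * sqrt(T)) = 0.9962570225 * 0.3965308420 / (25.4300 * 0.3800 * 0.5000000000) = 0.081761

Answer: Gamma = 0.081761


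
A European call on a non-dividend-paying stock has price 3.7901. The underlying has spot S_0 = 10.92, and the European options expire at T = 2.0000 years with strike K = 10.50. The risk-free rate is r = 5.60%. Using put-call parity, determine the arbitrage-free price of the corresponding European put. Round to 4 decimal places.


Answer: Put price = 2.2576

Derivation:
Put-call parity: C - P = S_0 * exp(-qT) - K * exp(-rT).
S_0 * exp(-qT) = 10.9200 * 1.00000000 = 10.92000000
K * exp(-rT) = 10.5000 * 0.89404426 = 9.38746470
P = C - S*exp(-qT) + K*exp(-rT)
P = 3.7901 - 10.92000000 + 9.38746470 = 2.2576


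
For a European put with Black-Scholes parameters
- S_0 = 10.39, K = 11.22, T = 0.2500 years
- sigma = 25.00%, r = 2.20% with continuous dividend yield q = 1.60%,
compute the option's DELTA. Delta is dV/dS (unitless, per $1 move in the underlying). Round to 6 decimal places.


Answer: Delta = -0.702700

Derivation:
d1 = -0.5403327599; d2 = -0.6653327599
phi(d1) = 0.3447560275; exp(-qT) = 0.9960079893; exp(-rT) = 0.9945150973
N(-d1) = 0.7055162151
Delta = -exp(-qT) * N(-d1) = -0.9960079893 * 0.7055162151 = -0.702700


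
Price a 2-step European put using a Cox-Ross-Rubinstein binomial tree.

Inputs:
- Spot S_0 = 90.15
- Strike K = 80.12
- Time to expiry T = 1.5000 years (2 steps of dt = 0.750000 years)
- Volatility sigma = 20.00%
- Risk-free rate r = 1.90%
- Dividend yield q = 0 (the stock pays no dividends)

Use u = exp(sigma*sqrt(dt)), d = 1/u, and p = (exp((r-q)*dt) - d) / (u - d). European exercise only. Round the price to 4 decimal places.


dt = T/N = 0.750000
u = exp(sigma*sqrt(dt)) = 1.189110; d = 1/u = 0.840965
p = (exp((r-q)*dt) - d) / (u - d) = 0.498031
Discount per step: exp(-r*dt) = 0.985851
Stock lattice S(k, i) with i counting down-moves:
  k=0: S(0,0) = 90.1500
  k=1: S(1,0) = 107.1983; S(1,1) = 75.8130
  k=2: S(2,0) = 127.4705; S(2,1) = 90.1500; S(2,2) = 63.7561
Terminal payoffs V(N, i) = max(K - S_T, 0):
  V(2,0) = 0.000000; V(2,1) = 0.000000; V(2,2) = 16.363905
Backward induction: V(k, i) = exp(-r*dt) * [p * V(k+1, i) + (1-p) * V(k+1, i+1)].
  V(1,0) = exp(-r*dt) * [p*0.000000 + (1-p)*0.000000] = 0.000000
  V(1,1) = exp(-r*dt) * [p*0.000000 + (1-p)*16.363905] = 8.097952
  V(0,0) = exp(-r*dt) * [p*0.000000 + (1-p)*8.097952] = 4.007407

Answer: Price = V(0,0) = 4.0074


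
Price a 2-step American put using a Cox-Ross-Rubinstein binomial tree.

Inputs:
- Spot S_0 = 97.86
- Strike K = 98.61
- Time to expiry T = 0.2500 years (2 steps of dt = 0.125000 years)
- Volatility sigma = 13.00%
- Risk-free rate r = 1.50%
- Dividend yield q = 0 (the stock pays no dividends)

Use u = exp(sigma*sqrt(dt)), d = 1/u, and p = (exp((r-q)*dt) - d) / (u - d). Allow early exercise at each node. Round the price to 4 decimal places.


dt = T/N = 0.125000
u = exp(sigma*sqrt(dt)) = 1.047035; d = 1/u = 0.955078
p = (exp((r-q)*dt) - d) / (u - d) = 0.508921
Discount per step: exp(-r*dt) = 0.998127
Stock lattice S(k, i) with i counting down-moves:
  k=0: S(0,0) = 97.8600
  k=1: S(1,0) = 102.4628; S(1,1) = 93.4640
  k=2: S(2,0) = 107.2821; S(2,1) = 97.8600; S(2,2) = 89.2654
Terminal payoffs V(N, i) = max(K - S_T, 0):
  V(2,0) = 0.000000; V(2,1) = 0.750000; V(2,2) = 9.344596
Backward induction: V(k, i) = exp(-r*dt) * [p * V(k+1, i) + (1-p) * V(k+1, i+1)]; then take max(V_cont, immediate exercise) for American.
  V(1,0) = exp(-r*dt) * [p*0.000000 + (1-p)*0.750000] = 0.367619; exercise = 0.000000; V(1,0) = max -> 0.367619
  V(1,1) = exp(-r*dt) * [p*0.750000 + (1-p)*9.344596] = 4.961316; exercise = 5.146036; V(1,1) = max -> 5.146036
  V(0,0) = exp(-r*dt) * [p*0.367619 + (1-p)*5.146036] = 2.709116; exercise = 0.750000; V(0,0) = max -> 2.709116

Answer: Price = V(0,0) = 2.7091


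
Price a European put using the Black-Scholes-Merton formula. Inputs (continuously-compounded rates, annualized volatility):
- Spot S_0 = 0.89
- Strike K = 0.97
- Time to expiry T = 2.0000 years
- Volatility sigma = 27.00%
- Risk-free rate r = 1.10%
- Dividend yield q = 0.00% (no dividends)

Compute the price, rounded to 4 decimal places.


d1 = (ln(S/K) + (r - q + 0.5*sigma^2) * T) / (sigma * sqrt(T)) = 0.02311294
d2 = d1 - sigma * sqrt(T) = -0.35872472
exp(-rT) = 0.97824024; exp(-qT) = 1.00000000
P = K * exp(-rT) * N(-d2) - S_0 * exp(-qT) * N(-d1)
N(-d1) = 0.49078009; N(-d2) = 0.64009948
P = 0.9700 * 0.97824024 * 0.64009948 - 0.8900 * 1.00000000 * 0.49078009 = 0.1706

Answer: Price = 0.1706


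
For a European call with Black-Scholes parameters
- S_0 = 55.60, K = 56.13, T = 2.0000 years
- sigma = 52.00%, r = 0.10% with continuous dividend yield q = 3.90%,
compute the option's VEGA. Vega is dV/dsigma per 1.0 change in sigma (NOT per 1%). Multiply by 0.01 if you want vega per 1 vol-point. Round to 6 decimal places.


d1 = 0.2514482216; d2 = -0.4839428309
phi(d1) = 0.3865277415; exp(-qT) = 0.9249644265; exp(-rT) = 0.9980019987
Vega = S * exp(-qT) * phi(d1) * sqrt(T) = 55.6000 * 0.9249644265 * 0.3865277415 * 1.4142135624 = 28.112242

Answer: Vega = 28.112242


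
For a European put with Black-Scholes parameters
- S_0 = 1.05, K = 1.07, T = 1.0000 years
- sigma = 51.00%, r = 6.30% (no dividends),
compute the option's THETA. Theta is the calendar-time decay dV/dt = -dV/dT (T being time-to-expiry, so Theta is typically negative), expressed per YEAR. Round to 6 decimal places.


d1 = 0.3415323837; d2 = -0.1684676163
phi(d1) = 0.3763405913; exp(-qT) = 1.0000000000; exp(-rT) = 0.9389434737
Theta = -S*exp(-qT)*phi(d1)*sigma/(2*sqrt(T)) + r*K*exp(-rT)*N(-d2) - q*S*exp(-qT)*N(-d1)
N(-d1) = 0.3663514151; N(-d2) = 0.5668922910; sqrt(T) = 1.0000000000
Term 1 = -1.0500 * 1.0000000000 * 0.3763405913 * 0.5100 / (2 * 1.0000000000) = -0.1007651933
Term 2 = 0.0630 * 1.0700 * 0.9389434737 * 0.5668922910 = 0.0358809825
Term 3 = 0 (no dividend yield, q = 0)
Theta = -0.1007651933 + (0.0358809825) + (0.0000000000) = -0.064884

Answer: Theta = -0.064884


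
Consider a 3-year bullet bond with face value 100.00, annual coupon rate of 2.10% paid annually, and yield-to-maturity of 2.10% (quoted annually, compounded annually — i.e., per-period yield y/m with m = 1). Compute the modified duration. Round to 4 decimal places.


Answer: Modified duration = 2.8783

Derivation:
Coupon per period c = face * coupon_rate / m = 2.100000
Periods per year m = 1; per-period yield y/m = 0.021000
Number of cashflows N = 3
Cashflows (t years, CF_t, discount factor 1/(1+y/m)^(m*t), PV):
  t = 1.0000: CF_t = 2.100000, DF = 0.979432, PV = 2.056807
  t = 2.0000: CF_t = 2.100000, DF = 0.959287, PV = 2.014502
  t = 3.0000: CF_t = 102.100000, DF = 0.939556, PV = 95.928690
Price P = sum_t PV_t = 100.000000
First compute Macaulay numerator sum_t t * PV_t:
  t * PV_t at t = 1.0000: 2.056807
  t * PV_t at t = 2.0000: 4.029005
  t * PV_t at t = 3.0000: 287.786071
Macaulay duration D = 293.871883 / 100.000000 = 2.938719
Modified duration = D / (1 + y/m) = 2.938719 / (1 + 0.021000) = 2.878275


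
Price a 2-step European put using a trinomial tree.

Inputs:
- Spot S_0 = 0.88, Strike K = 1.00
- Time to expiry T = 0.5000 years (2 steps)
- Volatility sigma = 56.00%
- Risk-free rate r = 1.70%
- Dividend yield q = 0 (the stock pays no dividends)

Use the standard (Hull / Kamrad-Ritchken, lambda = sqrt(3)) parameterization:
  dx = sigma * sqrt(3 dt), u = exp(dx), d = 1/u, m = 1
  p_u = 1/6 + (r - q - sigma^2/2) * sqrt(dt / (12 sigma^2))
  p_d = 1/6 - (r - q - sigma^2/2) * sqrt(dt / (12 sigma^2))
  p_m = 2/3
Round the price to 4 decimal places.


Answer: Price = V(0,0) = 0.2091

Derivation:
dt = T/N = 0.250000; dx = sigma*sqrt(3*dt) = 0.484974
u = exp(dx) = 1.624133; d = 1/u = 0.615713
p_u = 0.130634, p_m = 0.666667, p_d = 0.202700
Discount per step: exp(-r*dt) = 0.995759
Stock lattice S(k, j) with j the centered position index:
  k=0: S(0,+0) = 0.8800
  k=1: S(1,-1) = 0.5418; S(1,+0) = 0.8800; S(1,+1) = 1.4292
  k=2: S(2,-2) = 0.3336; S(2,-1) = 0.5418; S(2,+0) = 0.8800; S(2,+1) = 1.4292; S(2,+2) = 2.3213
Terminal payoffs V(N, j) = max(K - S_T, 0):
  V(2,-2) = 0.666390; V(2,-1) = 0.458173; V(2,+0) = 0.120000; V(2,+1) = 0.000000; V(2,+2) = 0.000000
Backward induction: V(k, j) = exp(-r*dt) * [p_u * V(k+1, j+1) + p_m * V(k+1, j) + p_d * V(k+1, j-1)]
  V(1,-1) = exp(-r*dt) * [p_u*0.120000 + p_m*0.458173 + p_d*0.666390] = 0.454267
  V(1,+0) = exp(-r*dt) * [p_u*0.000000 + p_m*0.120000 + p_d*0.458173] = 0.172138
  V(1,+1) = exp(-r*dt) * [p_u*0.000000 + p_m*0.000000 + p_d*0.120000] = 0.024221
  V(0,+0) = exp(-r*dt) * [p_u*0.024221 + p_m*0.172138 + p_d*0.454267] = 0.209112


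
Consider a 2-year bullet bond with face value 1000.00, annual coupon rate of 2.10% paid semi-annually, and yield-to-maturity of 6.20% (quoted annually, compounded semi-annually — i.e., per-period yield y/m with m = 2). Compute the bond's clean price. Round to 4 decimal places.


Answer: Price = 923.9814

Derivation:
Coupon per period c = face * coupon_rate / m = 10.500000
Periods per year m = 2; per-period yield y/m = 0.031000
Number of cashflows N = 4
Cashflows (t years, CF_t, discount factor 1/(1+y/m)^(m*t), PV):
  t = 0.5000: CF_t = 10.500000, DF = 0.969932, PV = 10.184287
  t = 1.0000: CF_t = 10.500000, DF = 0.940768, PV = 9.878067
  t = 1.5000: CF_t = 10.500000, DF = 0.912481, PV = 9.581054
  t = 2.0000: CF_t = 1010.500000, DF = 0.885045, PV = 894.337944
Price P = sum_t PV_t = 923.981352


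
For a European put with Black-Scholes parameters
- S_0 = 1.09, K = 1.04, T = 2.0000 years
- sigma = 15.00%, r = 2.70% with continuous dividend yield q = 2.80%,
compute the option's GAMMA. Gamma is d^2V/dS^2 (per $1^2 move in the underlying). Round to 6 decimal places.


d1 = 0.3179952679; d2 = 0.1058632335
phi(d1) = 0.3792729955; exp(-qT) = 0.9455391359; exp(-rT) = 0.9474321065
Gamma = exp(-qT) * phi(d1) / (S * sigma * sqrt(T)) = 0.9455391359 * 0.3792729955 / (1.0900 * 0.1500 * 1.4142135624) = 1.550953

Answer: Gamma = 1.550953


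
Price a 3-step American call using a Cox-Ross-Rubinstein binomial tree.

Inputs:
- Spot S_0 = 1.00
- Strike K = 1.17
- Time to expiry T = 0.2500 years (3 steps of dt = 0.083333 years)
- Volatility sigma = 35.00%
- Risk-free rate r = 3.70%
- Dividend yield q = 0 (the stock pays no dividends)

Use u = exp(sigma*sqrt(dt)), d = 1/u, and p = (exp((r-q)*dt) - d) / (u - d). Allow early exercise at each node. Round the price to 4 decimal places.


Answer: Price = V(0,0) = 0.0215

Derivation:
dt = T/N = 0.083333
u = exp(sigma*sqrt(dt)) = 1.106317; d = 1/u = 0.903900
p = (exp((r-q)*dt) - d) / (u - d) = 0.490019
Discount per step: exp(-r*dt) = 0.996921
Stock lattice S(k, i) with i counting down-moves:
  k=0: S(0,0) = 1.0000
  k=1: S(1,0) = 1.1063; S(1,1) = 0.9039
  k=2: S(2,0) = 1.2239; S(2,1) = 1.0000; S(2,2) = 0.8170
  k=3: S(3,0) = 1.3541; S(3,1) = 1.1063; S(3,2) = 0.9039; S(3,3) = 0.7385
Terminal payoffs V(N, i) = max(S_T - K, 0):
  V(3,0) = 0.184062; V(3,1) = 0.000000; V(3,2) = 0.000000; V(3,3) = 0.000000
Backward induction: V(k, i) = exp(-r*dt) * [p * V(k+1, i) + (1-p) * V(k+1, i+1)]; then take max(V_cont, immediate exercise) for American.
  V(2,0) = exp(-r*dt) * [p*0.184062 + (1-p)*0.000000] = 0.089916; exercise = 0.053937; V(2,0) = max -> 0.089916
  V(2,1) = exp(-r*dt) * [p*0.000000 + (1-p)*0.000000] = 0.000000; exercise = 0.000000; V(2,1) = max -> 0.000000
  V(2,2) = exp(-r*dt) * [p*0.000000 + (1-p)*0.000000] = 0.000000; exercise = 0.000000; V(2,2) = max -> 0.000000
  V(1,0) = exp(-r*dt) * [p*0.089916 + (1-p)*0.000000] = 0.043925; exercise = 0.000000; V(1,0) = max -> 0.043925
  V(1,1) = exp(-r*dt) * [p*0.000000 + (1-p)*0.000000] = 0.000000; exercise = 0.000000; V(1,1) = max -> 0.000000
  V(0,0) = exp(-r*dt) * [p*0.043925 + (1-p)*0.000000] = 0.021458; exercise = 0.000000; V(0,0) = max -> 0.021458


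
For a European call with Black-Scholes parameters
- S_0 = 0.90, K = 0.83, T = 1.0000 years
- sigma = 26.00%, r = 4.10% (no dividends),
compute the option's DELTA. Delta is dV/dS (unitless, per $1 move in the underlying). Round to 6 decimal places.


Answer: Delta = 0.725451

Derivation:
d1 = 0.5991117790; d2 = 0.3391117790
phi(d1) = 0.3334021050; exp(-qT) = 1.0000000000; exp(-rT) = 0.9598291299
N(d1) = 0.7254508263
Delta = exp(-qT) * N(d1) = 1.0000000000 * 0.7254508263 = 0.725451


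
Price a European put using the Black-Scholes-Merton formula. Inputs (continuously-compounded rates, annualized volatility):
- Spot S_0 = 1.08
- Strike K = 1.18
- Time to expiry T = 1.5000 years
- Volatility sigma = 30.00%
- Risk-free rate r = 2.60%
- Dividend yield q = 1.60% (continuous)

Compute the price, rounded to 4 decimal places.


Answer: Price = 0.2029

Derivation:
d1 = (ln(S/K) + (r - q + 0.5*sigma^2) * T) / (sigma * sqrt(T)) = -0.01647526
d2 = d1 - sigma * sqrt(T) = -0.38389872
exp(-rT) = 0.96175071; exp(-qT) = 0.97628571
P = K * exp(-rT) * N(-d2) - S_0 * exp(-qT) * N(-d1)
N(-d1) = 0.50657238; N(-d2) = 0.64947324
P = 1.1800 * 0.96175071 * 0.64947324 - 1.0800 * 0.97628571 * 0.50657238 = 0.2029


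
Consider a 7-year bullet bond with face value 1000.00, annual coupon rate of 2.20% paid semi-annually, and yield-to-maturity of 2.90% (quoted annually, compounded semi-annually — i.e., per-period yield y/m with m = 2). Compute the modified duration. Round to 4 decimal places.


Coupon per period c = face * coupon_rate / m = 11.000000
Periods per year m = 2; per-period yield y/m = 0.014500
Number of cashflows N = 14
Cashflows (t years, CF_t, discount factor 1/(1+y/m)^(m*t), PV):
  t = 0.5000: CF_t = 11.000000, DF = 0.985707, PV = 10.842780
  t = 1.0000: CF_t = 11.000000, DF = 0.971619, PV = 10.687807
  t = 1.5000: CF_t = 11.000000, DF = 0.957732, PV = 10.535048
  t = 2.0000: CF_t = 11.000000, DF = 0.944043, PV = 10.384473
  t = 2.5000: CF_t = 11.000000, DF = 0.930550, PV = 10.236051
  t = 3.0000: CF_t = 11.000000, DF = 0.917250, PV = 10.089749
  t = 3.5000: CF_t = 11.000000, DF = 0.904140, PV = 9.945539
  t = 4.0000: CF_t = 11.000000, DF = 0.891217, PV = 9.803390
  t = 4.5000: CF_t = 11.000000, DF = 0.878479, PV = 9.663272
  t = 5.0000: CF_t = 11.000000, DF = 0.865923, PV = 9.525158
  t = 5.5000: CF_t = 11.000000, DF = 0.853547, PV = 9.389017
  t = 6.0000: CF_t = 11.000000, DF = 0.841347, PV = 9.254822
  t = 6.5000: CF_t = 11.000000, DF = 0.829322, PV = 9.122545
  t = 7.0000: CF_t = 1011.000000, DF = 0.817469, PV = 826.461137
Price P = sum_t PV_t = 955.940788
First compute Macaulay numerator sum_t t * PV_t:
  t * PV_t at t = 0.5000: 5.421390
  t * PV_t at t = 1.0000: 10.687807
  t * PV_t at t = 1.5000: 15.802572
  t * PV_t at t = 2.0000: 20.768947
  t * PV_t at t = 2.5000: 25.590127
  t * PV_t at t = 3.0000: 30.269248
  t * PV_t at t = 3.5000: 34.809387
  t * PV_t at t = 4.0000: 39.213559
  t * PV_t at t = 4.5000: 43.484726
  t * PV_t at t = 5.0000: 47.625788
  t * PV_t at t = 5.5000: 51.639593
  t * PV_t at t = 6.0000: 55.528932
  t * PV_t at t = 6.5000: 59.296543
  t * PV_t at t = 7.0000: 5785.227959
Macaulay duration D = 6225.366577 / 955.940788 = 6.512293
Modified duration = D / (1 + y/m) = 6.512293 / (1 + 0.014500) = 6.419214

Answer: Modified duration = 6.4192


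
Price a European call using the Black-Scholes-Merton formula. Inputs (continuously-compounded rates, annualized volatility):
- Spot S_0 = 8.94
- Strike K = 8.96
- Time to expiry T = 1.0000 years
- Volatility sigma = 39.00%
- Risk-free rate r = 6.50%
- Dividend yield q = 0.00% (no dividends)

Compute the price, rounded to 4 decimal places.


d1 = (ln(S/K) + (r - q + 0.5*sigma^2) * T) / (sigma * sqrt(T)) = 0.35593683
d2 = d1 - sigma * sqrt(T) = -0.03406317
exp(-rT) = 0.93706746; exp(-qT) = 1.00000000
C = S_0 * exp(-qT) * N(d1) - K * exp(-rT) * N(d2)
N(d1) = 0.63905606; N(d2) = 0.48641339
C = 8.9400 * 1.00000000 * 0.63905606 - 8.9600 * 0.93706746 * 0.48641339 = 1.6292

Answer: Price = 1.6292


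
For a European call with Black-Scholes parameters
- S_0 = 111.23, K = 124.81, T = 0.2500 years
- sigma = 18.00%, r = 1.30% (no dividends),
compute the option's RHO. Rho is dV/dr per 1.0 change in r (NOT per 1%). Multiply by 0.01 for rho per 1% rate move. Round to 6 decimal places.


Answer: Rho = 3.070719

Derivation:
d1 = -1.1988050147; d2 = -1.2888050147
phi(d1) = 0.1944645753; exp(-qT) = 1.0000000000; exp(-rT) = 0.9967552755
N(d2) = 0.0987329411
Rho = K*T*exp(-rT)*N(d2) = 124.8100 * 0.2500 * 0.9967552755 * 0.0987329411 = 3.070719


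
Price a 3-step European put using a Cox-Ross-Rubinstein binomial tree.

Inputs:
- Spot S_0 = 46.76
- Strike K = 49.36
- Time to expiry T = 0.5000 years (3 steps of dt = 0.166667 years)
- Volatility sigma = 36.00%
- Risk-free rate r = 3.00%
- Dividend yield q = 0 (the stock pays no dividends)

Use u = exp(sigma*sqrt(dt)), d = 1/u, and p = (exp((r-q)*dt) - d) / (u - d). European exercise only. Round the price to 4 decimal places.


Answer: Price = V(0,0) = 6.1115

Derivation:
dt = T/N = 0.166667
u = exp(sigma*sqrt(dt)) = 1.158319; d = 1/u = 0.863320
p = (exp((r-q)*dt) - d) / (u - d) = 0.480315
Discount per step: exp(-r*dt) = 0.995012
Stock lattice S(k, i) with i counting down-moves:
  k=0: S(0,0) = 46.7600
  k=1: S(1,0) = 54.1630; S(1,1) = 40.3689
  k=2: S(2,0) = 62.7380; S(2,1) = 46.7600; S(2,2) = 34.8513
  k=3: S(3,0) = 72.6706; S(3,1) = 54.1630; S(3,2) = 40.3689; S(3,3) = 30.0878
Terminal payoffs V(N, i) = max(K - S_T, 0):
  V(3,0) = 0.000000; V(3,1) = 0.000000; V(3,2) = 8.991138; V(3,3) = 19.272194
Backward induction: V(k, i) = exp(-r*dt) * [p * V(k+1, i) + (1-p) * V(k+1, i+1)].
  V(2,0) = exp(-r*dt) * [p*0.000000 + (1-p)*0.000000] = 0.000000
  V(2,1) = exp(-r*dt) * [p*0.000000 + (1-p)*8.991138] = 4.649252
  V(2,2) = exp(-r*dt) * [p*8.991138 + (1-p)*19.272194] = 14.262553
  V(1,0) = exp(-r*dt) * [p*0.000000 + (1-p)*4.649252] = 2.404094
  V(1,1) = exp(-r*dt) * [p*4.649252 + (1-p)*14.262553] = 9.597032
  V(0,0) = exp(-r*dt) * [p*2.404094 + (1-p)*9.597032] = 6.111519


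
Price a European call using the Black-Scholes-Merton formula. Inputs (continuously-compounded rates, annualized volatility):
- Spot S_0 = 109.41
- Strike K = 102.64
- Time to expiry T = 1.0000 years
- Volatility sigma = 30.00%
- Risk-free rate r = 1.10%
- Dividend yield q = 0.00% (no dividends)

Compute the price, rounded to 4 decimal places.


Answer: Price = 16.9079

Derivation:
d1 = (ln(S/K) + (r - q + 0.5*sigma^2) * T) / (sigma * sqrt(T)) = 0.39958191
d2 = d1 - sigma * sqrt(T) = 0.09958191
exp(-rT) = 0.98906028; exp(-qT) = 1.00000000
C = S_0 * exp(-qT) * N(d1) - K * exp(-rT) * N(d2)
N(d1) = 0.65526776; N(d2) = 0.53966187
C = 109.4100 * 1.00000000 * 0.65526776 - 102.6400 * 0.98906028 * 0.53966187 = 16.9079


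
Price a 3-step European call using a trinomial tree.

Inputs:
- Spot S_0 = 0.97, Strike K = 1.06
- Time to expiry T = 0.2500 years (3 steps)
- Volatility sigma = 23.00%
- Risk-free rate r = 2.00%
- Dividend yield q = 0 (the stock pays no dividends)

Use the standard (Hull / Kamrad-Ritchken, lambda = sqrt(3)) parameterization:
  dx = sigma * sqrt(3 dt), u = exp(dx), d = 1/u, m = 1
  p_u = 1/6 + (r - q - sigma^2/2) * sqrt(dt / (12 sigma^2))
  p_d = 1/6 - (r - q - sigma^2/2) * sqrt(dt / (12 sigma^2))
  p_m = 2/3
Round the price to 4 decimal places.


dt = T/N = 0.083333; dx = sigma*sqrt(3*dt) = 0.115000
u = exp(dx) = 1.121873; d = 1/u = 0.891366
p_u = 0.164330, p_m = 0.666667, p_d = 0.169004
Discount per step: exp(-r*dt) = 0.998335
Stock lattice S(k, j) with j the centered position index:
  k=0: S(0,+0) = 0.9700
  k=1: S(1,-1) = 0.8646; S(1,+0) = 0.9700; S(1,+1) = 1.0882
  k=2: S(2,-2) = 0.7707; S(2,-1) = 0.8646; S(2,+0) = 0.9700; S(2,+1) = 1.0882; S(2,+2) = 1.2208
  k=3: S(3,-3) = 0.6870; S(3,-2) = 0.7707; S(3,-1) = 0.8646; S(3,+0) = 0.9700; S(3,+1) = 1.0882; S(3,+2) = 1.2208; S(3,+3) = 1.3696
Terminal payoffs V(N, j) = max(S_T - K, 0):
  V(3,-3) = 0.000000; V(3,-2) = 0.000000; V(3,-1) = 0.000000; V(3,+0) = 0.000000; V(3,+1) = 0.028217; V(3,+2) = 0.160842; V(3,+3) = 0.309630
Backward induction: V(k, j) = exp(-r*dt) * [p_u * V(k+1, j+1) + p_m * V(k+1, j) + p_d * V(k+1, j-1)]
  V(2,-2) = exp(-r*dt) * [p_u*0.000000 + p_m*0.000000 + p_d*0.000000] = 0.000000
  V(2,-1) = exp(-r*dt) * [p_u*0.000000 + p_m*0.000000 + p_d*0.000000] = 0.000000
  V(2,+0) = exp(-r*dt) * [p_u*0.028217 + p_m*0.000000 + p_d*0.000000] = 0.004629
  V(2,+1) = exp(-r*dt) * [p_u*0.160842 + p_m*0.028217 + p_d*0.000000] = 0.045167
  V(2,+2) = exp(-r*dt) * [p_u*0.309630 + p_m*0.160842 + p_d*0.028217] = 0.162607
  V(1,-1) = exp(-r*dt) * [p_u*0.004629 + p_m*0.000000 + p_d*0.000000] = 0.000759
  V(1,+0) = exp(-r*dt) * [p_u*0.045167 + p_m*0.004629 + p_d*0.000000] = 0.010491
  V(1,+1) = exp(-r*dt) * [p_u*0.162607 + p_m*0.045167 + p_d*0.004629] = 0.057519
  V(0,+0) = exp(-r*dt) * [p_u*0.057519 + p_m*0.010491 + p_d*0.000759] = 0.016547

Answer: Price = V(0,0) = 0.0165


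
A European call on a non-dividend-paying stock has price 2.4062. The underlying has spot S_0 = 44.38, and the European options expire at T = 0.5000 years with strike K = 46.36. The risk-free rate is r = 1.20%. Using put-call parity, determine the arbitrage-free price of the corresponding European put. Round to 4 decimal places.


Answer: Put price = 4.1089

Derivation:
Put-call parity: C - P = S_0 * exp(-qT) - K * exp(-rT).
S_0 * exp(-qT) = 44.3800 * 1.00000000 = 44.38000000
K * exp(-rT) = 46.3600 * 0.99401796 = 46.08267281
P = C - S*exp(-qT) + K*exp(-rT)
P = 2.4062 - 44.38000000 + 46.08267281 = 4.1089


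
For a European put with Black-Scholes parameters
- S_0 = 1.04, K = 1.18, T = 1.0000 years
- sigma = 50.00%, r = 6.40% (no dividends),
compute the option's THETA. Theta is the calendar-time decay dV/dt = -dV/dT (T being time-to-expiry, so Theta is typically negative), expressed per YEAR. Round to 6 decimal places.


d1 = 0.1254125494; d2 = -0.3745874506
phi(d1) = 0.3958172410; exp(-qT) = 1.0000000000; exp(-rT) = 0.9380049995
Theta = -S*exp(-qT)*phi(d1)*sigma/(2*sqrt(T)) + r*K*exp(-rT)*N(-d2) - q*S*exp(-qT)*N(-d1)
N(-d1) = 0.4500984768; N(-d2) = 0.6460163462; sqrt(T) = 1.0000000000
Term 1 = -1.0400 * 1.0000000000 * 0.3958172410 * 0.5000 / (2 * 1.0000000000) = -0.1029124827
Term 2 = 0.0640 * 1.1800 * 0.9380049995 * 0.6460163462 = 0.0457625948
Term 3 = 0 (no dividend yield, q = 0)
Theta = -0.1029124827 + (0.0457625948) + (0.0000000000) = -0.057150

Answer: Theta = -0.057150
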